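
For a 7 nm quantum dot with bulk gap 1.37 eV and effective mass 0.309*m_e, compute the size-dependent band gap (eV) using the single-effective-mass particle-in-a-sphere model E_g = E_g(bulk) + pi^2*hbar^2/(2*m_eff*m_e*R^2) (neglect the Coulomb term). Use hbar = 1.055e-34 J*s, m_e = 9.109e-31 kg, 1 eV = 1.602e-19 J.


Radius R = 7/2 nm = 3.5e-09 m
Confinement energy dE = pi^2 * hbar^2 / (2 * m_eff * m_e * R^2)
dE = pi^2 * (1.055e-34)^2 / (2 * 0.309 * 9.109e-31 * (3.5e-09)^2) J, divided by 1.602e-19 J/eV
dE = 0.0994 eV
Total band gap = E_g(bulk) + dE = 1.37 + 0.0994 = 1.4694 eV

1.4694


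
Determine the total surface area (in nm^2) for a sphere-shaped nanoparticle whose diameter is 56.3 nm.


Radius r = 56.3/2 = 28.15 nm
Surface area SA = 4 * pi * r^2
SA = 4 * pi * (28.15)^2
SA = 9957.87 nm^2

9957.87


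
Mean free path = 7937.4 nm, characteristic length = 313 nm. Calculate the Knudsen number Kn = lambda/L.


Knudsen number Kn = lambda / L
Kn = 7937.4 / 313
Kn = 25.3591

25.3591


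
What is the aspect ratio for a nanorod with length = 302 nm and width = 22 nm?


Aspect ratio AR = length / diameter
AR = 302 / 22
AR = 13.73

13.73


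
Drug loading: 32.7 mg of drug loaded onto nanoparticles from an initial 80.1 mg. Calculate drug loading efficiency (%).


Drug loading efficiency = (drug loaded / drug initial) * 100
DLE = 32.7 / 80.1 * 100
DLE = 0.4082 * 100
DLE = 40.82%

40.82


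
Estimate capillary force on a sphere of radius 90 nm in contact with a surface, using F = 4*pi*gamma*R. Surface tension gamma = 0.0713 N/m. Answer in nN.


Convert radius: R = 90 nm = 9e-08 m
F = 4 * pi * gamma * R
F = 4 * pi * 0.0713 * 9e-08
F = 8.06384e-08 N = 80.6384 nN

80.6384


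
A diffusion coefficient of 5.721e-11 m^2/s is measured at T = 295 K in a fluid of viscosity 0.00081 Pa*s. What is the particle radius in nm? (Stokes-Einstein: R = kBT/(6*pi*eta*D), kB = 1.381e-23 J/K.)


Stokes-Einstein: R = kB*T / (6*pi*eta*D)
R = 1.381e-23 * 295 / (6 * pi * 0.00081 * 5.721e-11)
R = 4.66399e-09 m = 4.66 nm

4.66


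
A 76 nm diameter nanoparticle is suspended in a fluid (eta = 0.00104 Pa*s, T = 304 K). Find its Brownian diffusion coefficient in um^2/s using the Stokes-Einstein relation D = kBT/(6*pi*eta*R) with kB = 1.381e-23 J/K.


Radius R = 76/2 = 38 nm = 3.8e-08 m
D = kB*T / (6*pi*eta*R)
D = 1.381e-23 * 304 / (6 * pi * 0.00104 * 3.8e-08)
D = 5.63572e-12 m^2/s = 5.636 um^2/s

5.636


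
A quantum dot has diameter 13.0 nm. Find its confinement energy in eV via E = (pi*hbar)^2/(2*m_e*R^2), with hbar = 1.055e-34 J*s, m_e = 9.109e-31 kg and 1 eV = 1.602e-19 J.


Radius R = 13.0/2 = 6.5 nm = 6.5e-09 m
E = (pi * 1.055e-34)^2 / (2 * 9.109e-31 * (6.5e-09)^2)
E(J) = 1.42718e-21
E = E(J) / 1.602e-19 = 0.0089 eV

0.0089


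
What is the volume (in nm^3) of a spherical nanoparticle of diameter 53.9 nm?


Radius r = 53.9/2 = 26.95 nm
Volume V = (4/3) * pi * r^3
V = (4/3) * pi * (26.95)^3
V = 81990.76 nm^3

81990.76


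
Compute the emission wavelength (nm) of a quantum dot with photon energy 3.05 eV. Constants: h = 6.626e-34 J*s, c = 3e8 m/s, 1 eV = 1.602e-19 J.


Convert energy: E = 3.05 eV = 3.05 * 1.602e-19 = 4.8861e-19 J
lambda = h*c / E = 6.626e-34 * 3e8 / 4.8861e-19
lambda = 4.06828e-07 m = 406.8 nm

406.8


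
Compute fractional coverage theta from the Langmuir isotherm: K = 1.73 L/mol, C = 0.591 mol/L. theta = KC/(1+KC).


Langmuir isotherm: theta = K*C / (1 + K*C)
K*C = 1.73 * 0.591 = 1.02243
theta = 1.02243 / (1 + 1.02243) = 1.02243 / 2.02243
theta = 0.5055

0.5055


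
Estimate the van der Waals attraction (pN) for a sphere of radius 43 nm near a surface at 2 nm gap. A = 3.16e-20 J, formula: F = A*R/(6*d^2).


Convert to SI: R = 43 nm = 4.3e-08 m, d = 2 nm = 2e-09 m
F = A * R / (6 * d^2)
F = 3.16e-20 * 4.3e-08 / (6 * (2e-09)^2)
F = 5.66167e-11 N = 56.617 pN

56.617


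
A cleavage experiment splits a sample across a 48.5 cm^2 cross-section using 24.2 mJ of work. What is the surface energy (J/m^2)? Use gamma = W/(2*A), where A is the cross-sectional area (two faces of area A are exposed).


Convert: A = 48.5 cm^2 = 0.00485 m^2, W = 24.2 mJ = 0.0242 J
Cleaving exposes two faces of area A, so total new surface = 2*A and gamma = W / (2*A)
gamma = 0.0242 / (2 * 0.00485)
gamma = 2.495 J/m^2

2.495


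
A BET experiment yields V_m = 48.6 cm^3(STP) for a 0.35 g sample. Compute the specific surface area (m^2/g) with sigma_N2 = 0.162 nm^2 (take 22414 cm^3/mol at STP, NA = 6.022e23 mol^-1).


Number of moles in monolayer = V_m / 22414 = 48.6 / 22414 = 0.00216829
Number of molecules = moles * NA = 0.00216829 * 6.022e23
SA = molecules * sigma / mass
SA = (48.6 / 22414) * 6.022e23 * 0.162e-18 / 0.35
SA = 604.4 m^2/g

604.4


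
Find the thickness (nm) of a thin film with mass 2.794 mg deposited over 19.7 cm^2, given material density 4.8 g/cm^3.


Convert: m = 2.794 mg = 2.7940e-06 kg, A = 19.7 cm^2 = 1.9700e-03 m^2, rho = 4.8 g/cm^3 = 4800 kg/m^3
t = m / (A * rho)
t = 2.7940e-06 / (1.9700e-03 * 4800)
t = 2.9547e-07 m = 295.5 nm

295.5


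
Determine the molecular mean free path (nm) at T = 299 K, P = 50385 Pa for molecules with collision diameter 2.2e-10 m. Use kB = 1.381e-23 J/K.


Mean free path: lambda = kB*T / (sqrt(2) * pi * d^2 * P)
lambda = 1.381e-23 * 299 / (sqrt(2) * pi * (2.2e-10)^2 * 50385)
lambda = 3.81113e-07 m
lambda = 381.11 nm

381.11


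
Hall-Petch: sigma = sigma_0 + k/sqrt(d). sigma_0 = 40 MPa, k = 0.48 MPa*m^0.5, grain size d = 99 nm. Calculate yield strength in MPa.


d = 99 nm = 9.9e-08 m
sqrt(d) = 0.0003146427
Hall-Petch contribution = k / sqrt(d) = 0.48 / 0.0003146427 = 1525.5 MPa
sigma = sigma_0 + k/sqrt(d) = 40 + 1525.5 = 1565.5 MPa

1565.5


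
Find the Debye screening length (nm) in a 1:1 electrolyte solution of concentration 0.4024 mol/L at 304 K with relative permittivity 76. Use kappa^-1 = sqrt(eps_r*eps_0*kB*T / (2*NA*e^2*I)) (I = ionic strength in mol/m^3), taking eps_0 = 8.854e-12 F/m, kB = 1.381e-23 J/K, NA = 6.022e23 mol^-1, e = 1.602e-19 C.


Ionic strength I = 0.4024 * 1^2 * 1000 = 402.4 mol/m^3
kappa^-1 = sqrt(76 * 8.854e-12 * 1.381e-23 * 304 / (2 * 6.022e23 * (1.602e-19)^2 * 402.4))
kappa^-1 = 0.477 nm

0.477


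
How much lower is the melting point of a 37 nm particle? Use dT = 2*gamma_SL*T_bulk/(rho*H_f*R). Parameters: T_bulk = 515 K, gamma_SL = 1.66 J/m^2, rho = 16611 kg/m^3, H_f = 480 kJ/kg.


Radius R = 37/2 = 18.5 nm = 1.85e-08 m
Convert H_f = 480 kJ/kg = 480000 J/kg
dT = 2 * gamma_SL * T_bulk / (rho * H_f * R)
dT = 2 * 1.66 * 515 / (16611 * 480000 * 1.85e-08)
dT = 11.6 K

11.6


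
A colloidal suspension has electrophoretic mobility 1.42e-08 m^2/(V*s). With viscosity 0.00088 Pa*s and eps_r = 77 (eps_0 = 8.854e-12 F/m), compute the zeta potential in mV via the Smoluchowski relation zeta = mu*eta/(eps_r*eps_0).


Smoluchowski equation: zeta = mu * eta / (eps_r * eps_0)
zeta = 1.42e-08 * 0.00088 / (77 * 8.854e-12)
zeta = 0.018329 V = 18.33 mV

18.33


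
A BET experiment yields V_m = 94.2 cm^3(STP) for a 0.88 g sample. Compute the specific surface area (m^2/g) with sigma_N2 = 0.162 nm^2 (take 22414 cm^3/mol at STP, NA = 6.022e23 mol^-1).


Number of moles in monolayer = V_m / 22414 = 94.2 / 22414 = 0.00420273
Number of molecules = moles * NA = 0.00420273 * 6.022e23
SA = molecules * sigma / mass
SA = (94.2 / 22414) * 6.022e23 * 0.162e-18 / 0.88
SA = 465.9 m^2/g

465.9


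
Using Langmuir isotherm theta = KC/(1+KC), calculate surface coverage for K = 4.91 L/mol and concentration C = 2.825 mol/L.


Langmuir isotherm: theta = K*C / (1 + K*C)
K*C = 4.91 * 2.825 = 13.87075
theta = 13.87075 / (1 + 13.87075) = 13.87075 / 14.87075
theta = 0.9328

0.9328


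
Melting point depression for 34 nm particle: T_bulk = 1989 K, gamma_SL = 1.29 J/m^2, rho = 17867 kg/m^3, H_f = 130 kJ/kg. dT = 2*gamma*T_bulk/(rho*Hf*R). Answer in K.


Radius R = 34/2 = 17 nm = 1.7e-08 m
Convert H_f = 130 kJ/kg = 130000 J/kg
dT = 2 * gamma_SL * T_bulk / (rho * H_f * R)
dT = 2 * 1.29 * 1989 / (17867 * 130000 * 1.7e-08)
dT = 130.0 K

130.0


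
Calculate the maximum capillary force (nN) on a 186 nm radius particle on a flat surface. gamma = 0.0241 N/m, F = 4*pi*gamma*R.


Convert radius: R = 186 nm = 1.86e-07 m
F = 4 * pi * gamma * R
F = 4 * pi * 0.0241 * 1.86e-07
F = 5.633e-08 N = 56.33 nN

56.33


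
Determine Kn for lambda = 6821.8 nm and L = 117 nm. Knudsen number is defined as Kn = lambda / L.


Knudsen number Kn = lambda / L
Kn = 6821.8 / 117
Kn = 58.306

58.306


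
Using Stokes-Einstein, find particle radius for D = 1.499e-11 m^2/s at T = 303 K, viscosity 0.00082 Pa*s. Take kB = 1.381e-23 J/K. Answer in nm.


Stokes-Einstein: R = kB*T / (6*pi*eta*D)
R = 1.381e-23 * 303 / (6 * pi * 0.00082 * 1.499e-11)
R = 1.80601e-08 m = 18.06 nm

18.06


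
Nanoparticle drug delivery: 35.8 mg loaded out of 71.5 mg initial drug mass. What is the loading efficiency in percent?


Drug loading efficiency = (drug loaded / drug initial) * 100
DLE = 35.8 / 71.5 * 100
DLE = 0.5007 * 100
DLE = 50.07%

50.07


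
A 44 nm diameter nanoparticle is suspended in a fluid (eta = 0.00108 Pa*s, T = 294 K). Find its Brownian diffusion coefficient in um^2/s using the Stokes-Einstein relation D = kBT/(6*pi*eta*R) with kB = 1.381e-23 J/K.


Radius R = 44/2 = 22 nm = 2.2e-08 m
D = kB*T / (6*pi*eta*R)
D = 1.381e-23 * 294 / (6 * pi * 0.00108 * 2.2e-08)
D = 9.06554e-12 m^2/s = 9.066 um^2/s

9.066


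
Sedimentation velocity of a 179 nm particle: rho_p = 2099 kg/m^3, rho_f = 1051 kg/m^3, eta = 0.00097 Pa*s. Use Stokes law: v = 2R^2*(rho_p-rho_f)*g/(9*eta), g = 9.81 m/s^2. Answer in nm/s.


Radius R = 179/2 nm = 8.95e-08 m
Density difference = 2099 - 1051 = 1048 kg/m^3
v = 2 * R^2 * (rho_p - rho_f) * g / (9 * eta)
v = 2 * (8.95e-08)^2 * 1048 * 9.81 / (9 * 0.00097)
v = 1.88665e-08 m/s = 18.8665 nm/s

18.8665


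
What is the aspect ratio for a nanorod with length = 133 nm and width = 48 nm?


Aspect ratio AR = length / diameter
AR = 133 / 48
AR = 2.77

2.77


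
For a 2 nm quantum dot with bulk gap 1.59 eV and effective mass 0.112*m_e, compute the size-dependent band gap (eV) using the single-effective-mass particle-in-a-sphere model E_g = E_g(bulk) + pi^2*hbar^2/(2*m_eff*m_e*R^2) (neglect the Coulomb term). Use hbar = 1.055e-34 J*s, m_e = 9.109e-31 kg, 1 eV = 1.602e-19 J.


Radius R = 2/2 nm = 1e-09 m
Confinement energy dE = pi^2 * hbar^2 / (2 * m_eff * m_e * R^2)
dE = pi^2 * (1.055e-34)^2 / (2 * 0.112 * 9.109e-31 * (1e-09)^2) J, divided by 1.602e-19 J/eV
dE = 3.3607 eV
Total band gap = E_g(bulk) + dE = 1.59 + 3.3607 = 4.9507 eV

4.9507


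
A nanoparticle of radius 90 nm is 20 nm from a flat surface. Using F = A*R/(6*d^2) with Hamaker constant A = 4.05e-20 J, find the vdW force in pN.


Convert to SI: R = 90 nm = 9e-08 m, d = 20 nm = 2e-08 m
F = A * R / (6 * d^2)
F = 4.05e-20 * 9e-08 / (6 * (2e-08)^2)
F = 1.51875e-12 N = 1.519 pN

1.519


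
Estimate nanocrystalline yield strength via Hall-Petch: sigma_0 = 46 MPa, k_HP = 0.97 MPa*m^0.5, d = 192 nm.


d = 192 nm = 1.92e-07 m
sqrt(d) = 0.000438178
Hall-Petch contribution = k / sqrt(d) = 0.97 / 0.000438178 = 2213.7 MPa
sigma = sigma_0 + k/sqrt(d) = 46 + 2213.7 = 2259.7 MPa

2259.7


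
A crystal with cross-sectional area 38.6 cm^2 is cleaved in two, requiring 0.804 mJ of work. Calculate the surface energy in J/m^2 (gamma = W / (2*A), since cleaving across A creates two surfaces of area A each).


Convert: A = 38.6 cm^2 = 0.00386 m^2, W = 0.804 mJ = 0.000804 J
Cleaving exposes two faces of area A, so total new surface = 2*A and gamma = W / (2*A)
gamma = 0.000804 / (2 * 0.00386)
gamma = 0.104 J/m^2

0.104


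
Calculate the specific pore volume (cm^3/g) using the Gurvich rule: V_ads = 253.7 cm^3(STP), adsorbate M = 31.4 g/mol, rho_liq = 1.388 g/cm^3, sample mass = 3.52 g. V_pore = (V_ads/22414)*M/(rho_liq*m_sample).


Moles adsorbed n = V_ads / 22414 = 253.7 / 22414 = 1.131882e-02 mol
Liquid volume V_liq = n * M / rho_liq = 1.131882e-02 * 31.4 / 1.388 = 0.25606 cm^3
Specific pore volume V_pore = V_liq / m_sample = 0.25606 / 3.52
V_pore = 0.0727 cm^3/g

0.0727


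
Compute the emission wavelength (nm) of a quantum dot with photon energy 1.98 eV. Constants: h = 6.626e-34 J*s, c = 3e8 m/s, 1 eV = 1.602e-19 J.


Convert energy: E = 1.98 eV = 1.98 * 1.602e-19 = 3.17196e-19 J
lambda = h*c / E = 6.626e-34 * 3e8 / 3.17196e-19
lambda = 6.26679e-07 m = 626.7 nm

626.7


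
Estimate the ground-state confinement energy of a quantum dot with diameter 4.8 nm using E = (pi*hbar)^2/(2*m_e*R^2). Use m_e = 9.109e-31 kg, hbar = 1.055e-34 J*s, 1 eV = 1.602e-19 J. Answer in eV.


Radius R = 4.8/2 = 2.4 nm = 2.4e-09 m
E = (pi * 1.055e-34)^2 / (2 * 9.109e-31 * (2.4e-09)^2)
E(J) = 1.04684e-20
E = E(J) / 1.602e-19 = 0.0653 eV

0.0653


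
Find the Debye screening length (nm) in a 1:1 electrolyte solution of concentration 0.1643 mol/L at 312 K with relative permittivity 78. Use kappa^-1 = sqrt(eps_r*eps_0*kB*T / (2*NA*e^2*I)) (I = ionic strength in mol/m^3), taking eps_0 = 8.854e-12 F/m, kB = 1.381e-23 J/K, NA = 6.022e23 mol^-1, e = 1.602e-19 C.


Ionic strength I = 0.1643 * 1^2 * 1000 = 164.3 mol/m^3
kappa^-1 = sqrt(78 * 8.854e-12 * 1.381e-23 * 312 / (2 * 6.022e23 * (1.602e-19)^2 * 164.3))
kappa^-1 = 0.765 nm

0.765


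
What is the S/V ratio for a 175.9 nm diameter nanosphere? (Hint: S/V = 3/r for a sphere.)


Radius r = 175.9/2 = 87.95 nm
S/V = 3 / r = 3 / 87.95
S/V = 0.0341 nm^-1

0.0341


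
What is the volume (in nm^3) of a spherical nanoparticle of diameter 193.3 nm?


Radius r = 193.3/2 = 96.65 nm
Volume V = (4/3) * pi * r^3
V = (4/3) * pi * (96.65)^3
V = 3781761.92 nm^3

3781761.92


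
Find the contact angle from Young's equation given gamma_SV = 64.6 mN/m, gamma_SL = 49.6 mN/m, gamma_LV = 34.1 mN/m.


cos(theta) = (gamma_SV - gamma_SL) / gamma_LV
cos(theta) = (64.6 - 49.6) / 34.1
cos(theta) = 0.439883
theta = arccos(0.439883) = 63.9 degrees

63.9


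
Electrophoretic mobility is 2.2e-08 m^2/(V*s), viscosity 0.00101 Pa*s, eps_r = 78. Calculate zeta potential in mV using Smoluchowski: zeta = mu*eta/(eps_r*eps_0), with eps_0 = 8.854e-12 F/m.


Smoluchowski equation: zeta = mu * eta / (eps_r * eps_0)
zeta = 2.2e-08 * 0.00101 / (78 * 8.854e-12)
zeta = 0.032174 V = 32.17 mV

32.17


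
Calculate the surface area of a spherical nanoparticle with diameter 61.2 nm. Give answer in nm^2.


Radius r = 61.2/2 = 30.6 nm
Surface area SA = 4 * pi * r^2
SA = 4 * pi * (30.6)^2
SA = 11766.65 nm^2

11766.65


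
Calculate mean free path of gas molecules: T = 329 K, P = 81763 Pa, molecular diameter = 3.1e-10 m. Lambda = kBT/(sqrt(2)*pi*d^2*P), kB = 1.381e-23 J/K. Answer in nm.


Mean free path: lambda = kB*T / (sqrt(2) * pi * d^2 * P)
lambda = 1.381e-23 * 329 / (sqrt(2) * pi * (3.1e-10)^2 * 81763)
lambda = 1.3015e-07 m
lambda = 130.15 nm

130.15


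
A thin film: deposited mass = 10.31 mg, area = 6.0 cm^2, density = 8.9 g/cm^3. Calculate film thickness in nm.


Convert: m = 10.31 mg = 1.0310e-05 kg, A = 6.0 cm^2 = 6.0000e-04 m^2, rho = 8.9 g/cm^3 = 8900 kg/m^3
t = m / (A * rho)
t = 1.0310e-05 / (6.0000e-04 * 8900)
t = 1.9307e-06 m = 1930.7 nm

1930.7


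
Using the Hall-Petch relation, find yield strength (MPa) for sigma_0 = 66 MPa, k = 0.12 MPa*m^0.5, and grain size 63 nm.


d = 63 nm = 6.3e-08 m
sqrt(d) = 0.000250998
Hall-Petch contribution = k / sqrt(d) = 0.12 / 0.000250998 = 478.1 MPa
sigma = sigma_0 + k/sqrt(d) = 66 + 478.1 = 544.1 MPa

544.1


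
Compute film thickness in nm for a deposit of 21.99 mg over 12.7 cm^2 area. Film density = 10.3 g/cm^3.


Convert: m = 21.99 mg = 2.1990e-05 kg, A = 12.7 cm^2 = 1.2700e-03 m^2, rho = 10.3 g/cm^3 = 10300 kg/m^3
t = m / (A * rho)
t = 2.1990e-05 / (1.2700e-03 * 10300)
t = 1.6811e-06 m = 1681.1 nm

1681.1


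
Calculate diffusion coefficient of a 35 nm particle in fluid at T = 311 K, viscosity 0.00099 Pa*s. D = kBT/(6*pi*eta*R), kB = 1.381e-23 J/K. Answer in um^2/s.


Radius R = 35/2 = 17.5 nm = 1.75e-08 m
D = kB*T / (6*pi*eta*R)
D = 1.381e-23 * 311 / (6 * pi * 0.00099 * 1.75e-08)
D = 1.31516e-11 m^2/s = 13.152 um^2/s

13.152


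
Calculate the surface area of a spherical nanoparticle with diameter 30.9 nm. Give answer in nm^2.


Radius r = 30.9/2 = 15.45 nm
Surface area SA = 4 * pi * r^2
SA = 4 * pi * (15.45)^2
SA = 2999.62 nm^2

2999.62


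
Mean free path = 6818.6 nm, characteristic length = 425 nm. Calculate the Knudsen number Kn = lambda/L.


Knudsen number Kn = lambda / L
Kn = 6818.6 / 425
Kn = 16.0438

16.0438


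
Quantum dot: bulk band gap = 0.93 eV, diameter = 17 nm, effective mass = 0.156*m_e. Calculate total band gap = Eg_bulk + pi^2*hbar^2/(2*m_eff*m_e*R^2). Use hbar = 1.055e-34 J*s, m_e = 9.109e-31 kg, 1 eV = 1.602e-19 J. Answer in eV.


Radius R = 17/2 nm = 8.5e-09 m
Confinement energy dE = pi^2 * hbar^2 / (2 * m_eff * m_e * R^2)
dE = pi^2 * (1.055e-34)^2 / (2 * 0.156 * 9.109e-31 * (8.5e-09)^2) J, divided by 1.602e-19 J/eV
dE = 0.0334 eV
Total band gap = E_g(bulk) + dE = 0.93 + 0.0334 = 0.9634 eV

0.9634


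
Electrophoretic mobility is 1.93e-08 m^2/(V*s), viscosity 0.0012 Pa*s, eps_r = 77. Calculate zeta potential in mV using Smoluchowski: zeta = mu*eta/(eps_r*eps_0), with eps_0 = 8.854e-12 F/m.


Smoluchowski equation: zeta = mu * eta / (eps_r * eps_0)
zeta = 1.93e-08 * 0.0012 / (77 * 8.854e-12)
zeta = 0.033971 V = 33.97 mV

33.97


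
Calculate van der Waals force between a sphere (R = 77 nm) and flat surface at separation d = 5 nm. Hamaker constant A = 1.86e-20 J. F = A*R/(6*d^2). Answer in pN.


Convert to SI: R = 77 nm = 7.7e-08 m, d = 5 nm = 5e-09 m
F = A * R / (6 * d^2)
F = 1.86e-20 * 7.7e-08 / (6 * (5e-09)^2)
F = 9.548e-12 N = 9.548 pN

9.548


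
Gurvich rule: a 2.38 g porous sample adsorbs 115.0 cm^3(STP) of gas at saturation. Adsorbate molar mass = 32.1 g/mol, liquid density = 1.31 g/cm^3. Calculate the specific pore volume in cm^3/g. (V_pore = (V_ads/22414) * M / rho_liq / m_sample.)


Moles adsorbed n = V_ads / 22414 = 115.0 / 22414 = 5.130722e-03 mol
Liquid volume V_liq = n * M / rho_liq = 5.130722e-03 * 32.1 / 1.31 = 0.12572 cm^3
Specific pore volume V_pore = V_liq / m_sample = 0.12572 / 2.38
V_pore = 0.0528 cm^3/g

0.0528


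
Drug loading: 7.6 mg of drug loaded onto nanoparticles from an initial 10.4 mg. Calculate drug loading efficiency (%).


Drug loading efficiency = (drug loaded / drug initial) * 100
DLE = 7.6 / 10.4 * 100
DLE = 0.7308 * 100
DLE = 73.08%

73.08


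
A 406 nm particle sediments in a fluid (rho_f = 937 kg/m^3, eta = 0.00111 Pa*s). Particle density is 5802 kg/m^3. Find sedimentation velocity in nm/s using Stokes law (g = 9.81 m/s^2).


Radius R = 406/2 nm = 2.03e-07 m
Density difference = 5802 - 937 = 4865 kg/m^3
v = 2 * R^2 * (rho_p - rho_f) * g / (9 * eta)
v = 2 * (2.03e-07)^2 * 4865 * 9.81 / (9 * 0.00111)
v = 3.93739e-07 m/s = 393.739 nm/s

393.739


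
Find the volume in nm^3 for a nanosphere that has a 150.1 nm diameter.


Radius r = 150.1/2 = 75.05 nm
Volume V = (4/3) * pi * r^3
V = (4/3) * pi * (75.05)^3
V = 1770682.52 nm^3

1770682.52


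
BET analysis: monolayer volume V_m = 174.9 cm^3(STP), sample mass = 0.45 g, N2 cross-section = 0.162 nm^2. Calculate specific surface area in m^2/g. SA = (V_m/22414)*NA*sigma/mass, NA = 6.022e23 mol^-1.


Number of moles in monolayer = V_m / 22414 = 174.9 / 22414 = 0.00780316
Number of molecules = moles * NA = 0.00780316 * 6.022e23
SA = molecules * sigma / mass
SA = (174.9 / 22414) * 6.022e23 * 0.162e-18 / 0.45
SA = 1691.7 m^2/g

1691.7


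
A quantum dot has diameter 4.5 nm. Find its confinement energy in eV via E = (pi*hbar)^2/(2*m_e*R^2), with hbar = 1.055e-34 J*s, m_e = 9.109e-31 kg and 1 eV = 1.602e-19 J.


Radius R = 4.5/2 = 2.25 nm = 2.25e-09 m
E = (pi * 1.055e-34)^2 / (2 * 9.109e-31 * (2.25e-09)^2)
E(J) = 1.19107e-20
E = E(J) / 1.602e-19 = 0.0743 eV

0.0743


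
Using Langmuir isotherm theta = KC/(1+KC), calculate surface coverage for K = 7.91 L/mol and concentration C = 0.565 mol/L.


Langmuir isotherm: theta = K*C / (1 + K*C)
K*C = 7.91 * 0.565 = 4.46915
theta = 4.46915 / (1 + 4.46915) = 4.46915 / 5.46915
theta = 0.8172

0.8172


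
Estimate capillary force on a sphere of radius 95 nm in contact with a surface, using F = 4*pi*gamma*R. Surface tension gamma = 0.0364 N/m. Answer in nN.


Convert radius: R = 95 nm = 9.5e-08 m
F = 4 * pi * gamma * R
F = 4 * pi * 0.0364 * 9.5e-08
F = 4.34545e-08 N = 43.4545 nN

43.4545


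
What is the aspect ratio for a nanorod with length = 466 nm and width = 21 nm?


Aspect ratio AR = length / diameter
AR = 466 / 21
AR = 22.19

22.19


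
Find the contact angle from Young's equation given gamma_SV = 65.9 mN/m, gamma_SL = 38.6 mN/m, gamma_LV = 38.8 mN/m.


cos(theta) = (gamma_SV - gamma_SL) / gamma_LV
cos(theta) = (65.9 - 38.6) / 38.8
cos(theta) = 0.703608
theta = arccos(0.703608) = 45.28 degrees

45.28


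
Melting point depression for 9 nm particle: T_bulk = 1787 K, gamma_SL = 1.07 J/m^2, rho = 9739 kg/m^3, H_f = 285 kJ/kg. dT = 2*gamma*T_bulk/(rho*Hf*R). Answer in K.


Radius R = 9/2 = 4.5 nm = 4.5e-09 m
Convert H_f = 285 kJ/kg = 285000 J/kg
dT = 2 * gamma_SL * T_bulk / (rho * H_f * R)
dT = 2 * 1.07 * 1787 / (9739 * 285000 * 4.5e-09)
dT = 306.2 K

306.2


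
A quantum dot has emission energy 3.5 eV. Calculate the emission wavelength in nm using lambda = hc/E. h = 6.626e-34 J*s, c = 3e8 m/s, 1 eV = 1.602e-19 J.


Convert energy: E = 3.5 eV = 3.5 * 1.602e-19 = 5.607e-19 J
lambda = h*c / E = 6.626e-34 * 3e8 / 5.607e-19
lambda = 3.54521e-07 m = 354.5 nm

354.5


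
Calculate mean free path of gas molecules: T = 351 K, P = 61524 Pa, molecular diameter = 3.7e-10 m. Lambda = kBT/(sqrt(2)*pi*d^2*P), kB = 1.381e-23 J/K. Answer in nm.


Mean free path: lambda = kB*T / (sqrt(2) * pi * d^2 * P)
lambda = 1.381e-23 * 351 / (sqrt(2) * pi * (3.7e-10)^2 * 61524)
lambda = 1.29535e-07 m
lambda = 129.54 nm

129.54


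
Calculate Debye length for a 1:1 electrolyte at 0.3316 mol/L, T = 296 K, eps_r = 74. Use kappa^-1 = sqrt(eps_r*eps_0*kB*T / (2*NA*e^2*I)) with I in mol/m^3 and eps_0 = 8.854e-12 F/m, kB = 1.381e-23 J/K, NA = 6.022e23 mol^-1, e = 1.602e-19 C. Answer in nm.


Ionic strength I = 0.3316 * 1^2 * 1000 = 331.6 mol/m^3
kappa^-1 = sqrt(74 * 8.854e-12 * 1.381e-23 * 296 / (2 * 6.022e23 * (1.602e-19)^2 * 331.6))
kappa^-1 = 0.511 nm

0.511


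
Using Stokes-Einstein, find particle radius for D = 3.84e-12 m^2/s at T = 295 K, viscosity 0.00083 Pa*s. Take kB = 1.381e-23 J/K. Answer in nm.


Stokes-Einstein: R = kB*T / (6*pi*eta*D)
R = 1.381e-23 * 295 / (6 * pi * 0.00083 * 3.84e-12)
R = 6.78118e-08 m = 67.81 nm

67.81


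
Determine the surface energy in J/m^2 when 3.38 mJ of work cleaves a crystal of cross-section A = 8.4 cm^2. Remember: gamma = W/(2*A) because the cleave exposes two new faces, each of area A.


Convert: A = 8.4 cm^2 = 0.00084 m^2, W = 3.38 mJ = 0.00338 J
Cleaving exposes two faces of area A, so total new surface = 2*A and gamma = W / (2*A)
gamma = 0.00338 / (2 * 0.00084)
gamma = 2.012 J/m^2

2.012


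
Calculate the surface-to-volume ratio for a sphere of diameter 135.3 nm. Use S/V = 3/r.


Radius r = 135.3/2 = 67.65 nm
S/V = 3 / r = 3 / 67.65
S/V = 0.0443 nm^-1

0.0443


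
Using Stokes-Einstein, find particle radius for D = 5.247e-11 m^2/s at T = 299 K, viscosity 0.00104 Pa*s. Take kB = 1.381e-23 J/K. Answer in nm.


Stokes-Einstein: R = kB*T / (6*pi*eta*D)
R = 1.381e-23 * 299 / (6 * pi * 0.00104 * 5.247e-11)
R = 4.01439e-09 m = 4.01 nm

4.01


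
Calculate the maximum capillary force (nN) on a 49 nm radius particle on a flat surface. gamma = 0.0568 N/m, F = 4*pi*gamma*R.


Convert radius: R = 49 nm = 4.9e-08 m
F = 4 * pi * gamma * R
F = 4 * pi * 0.0568 * 4.9e-08
F = 3.49747e-08 N = 34.9747 nN

34.9747


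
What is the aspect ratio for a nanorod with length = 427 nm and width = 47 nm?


Aspect ratio AR = length / diameter
AR = 427 / 47
AR = 9.09

9.09


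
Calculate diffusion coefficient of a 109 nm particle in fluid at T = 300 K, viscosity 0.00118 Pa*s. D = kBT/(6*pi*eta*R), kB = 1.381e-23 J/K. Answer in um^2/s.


Radius R = 109/2 = 54.5 nm = 5.45e-08 m
D = kB*T / (6*pi*eta*R)
D = 1.381e-23 * 300 / (6 * pi * 0.00118 * 5.45e-08)
D = 3.41771e-12 m^2/s = 3.418 um^2/s

3.418


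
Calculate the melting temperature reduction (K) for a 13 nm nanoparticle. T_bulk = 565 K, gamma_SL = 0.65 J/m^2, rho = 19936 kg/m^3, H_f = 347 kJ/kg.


Radius R = 13/2 = 6.5 nm = 6.5e-09 m
Convert H_f = 347 kJ/kg = 347000 J/kg
dT = 2 * gamma_SL * T_bulk / (rho * H_f * R)
dT = 2 * 0.65 * 565 / (19936 * 347000 * 6.5e-09)
dT = 16.3 K

16.3


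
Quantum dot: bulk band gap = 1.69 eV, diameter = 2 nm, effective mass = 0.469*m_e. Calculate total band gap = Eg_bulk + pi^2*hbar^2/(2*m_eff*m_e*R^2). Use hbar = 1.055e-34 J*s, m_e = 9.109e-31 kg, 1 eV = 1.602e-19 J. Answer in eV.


Radius R = 2/2 nm = 1e-09 m
Confinement energy dE = pi^2 * hbar^2 / (2 * m_eff * m_e * R^2)
dE = pi^2 * (1.055e-34)^2 / (2 * 0.469 * 9.109e-31 * (1e-09)^2) J, divided by 1.602e-19 J/eV
dE = 0.8025 eV
Total band gap = E_g(bulk) + dE = 1.69 + 0.8025 = 2.4925 eV

2.4925


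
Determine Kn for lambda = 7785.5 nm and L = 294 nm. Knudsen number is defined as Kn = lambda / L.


Knudsen number Kn = lambda / L
Kn = 7785.5 / 294
Kn = 26.4813

26.4813


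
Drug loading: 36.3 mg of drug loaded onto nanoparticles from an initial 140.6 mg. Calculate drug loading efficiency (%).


Drug loading efficiency = (drug loaded / drug initial) * 100
DLE = 36.3 / 140.6 * 100
DLE = 0.2582 * 100
DLE = 25.82%

25.82


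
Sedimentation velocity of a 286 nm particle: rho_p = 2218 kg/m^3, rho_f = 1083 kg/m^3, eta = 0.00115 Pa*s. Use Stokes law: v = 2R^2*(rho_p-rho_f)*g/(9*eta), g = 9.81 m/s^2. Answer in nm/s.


Radius R = 286/2 nm = 1.43e-07 m
Density difference = 2218 - 1083 = 1135 kg/m^3
v = 2 * R^2 * (rho_p - rho_f) * g / (9 * eta)
v = 2 * (1.43e-07)^2 * 1135 * 9.81 / (9 * 0.00115)
v = 4.39974e-08 m/s = 43.9974 nm/s

43.9974


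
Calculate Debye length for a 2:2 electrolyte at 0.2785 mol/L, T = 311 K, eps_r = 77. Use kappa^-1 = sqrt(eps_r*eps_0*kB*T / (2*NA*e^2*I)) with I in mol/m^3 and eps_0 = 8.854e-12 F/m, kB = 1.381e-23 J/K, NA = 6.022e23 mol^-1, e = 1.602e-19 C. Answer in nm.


Ionic strength I = 0.2785 * 2^2 * 1000 = 1114 mol/m^3
kappa^-1 = sqrt(77 * 8.854e-12 * 1.381e-23 * 311 / (2 * 6.022e23 * (1.602e-19)^2 * 1114))
kappa^-1 = 0.292 nm

0.292


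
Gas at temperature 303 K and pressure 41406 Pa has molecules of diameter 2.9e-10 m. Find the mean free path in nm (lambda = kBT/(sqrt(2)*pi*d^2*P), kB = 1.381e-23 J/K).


Mean free path: lambda = kB*T / (sqrt(2) * pi * d^2 * P)
lambda = 1.381e-23 * 303 / (sqrt(2) * pi * (2.9e-10)^2 * 41406)
lambda = 2.70466e-07 m
lambda = 270.47 nm

270.47


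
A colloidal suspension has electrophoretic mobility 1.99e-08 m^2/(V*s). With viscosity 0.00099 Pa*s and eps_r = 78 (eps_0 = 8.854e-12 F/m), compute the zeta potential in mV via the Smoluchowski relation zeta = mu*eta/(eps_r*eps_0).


Smoluchowski equation: zeta = mu * eta / (eps_r * eps_0)
zeta = 1.99e-08 * 0.00099 / (78 * 8.854e-12)
zeta = 0.028527 V = 28.53 mV

28.53


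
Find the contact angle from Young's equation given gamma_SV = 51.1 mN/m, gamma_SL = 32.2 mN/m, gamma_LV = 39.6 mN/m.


cos(theta) = (gamma_SV - gamma_SL) / gamma_LV
cos(theta) = (51.1 - 32.2) / 39.6
cos(theta) = 0.477273
theta = arccos(0.477273) = 61.49 degrees

61.49


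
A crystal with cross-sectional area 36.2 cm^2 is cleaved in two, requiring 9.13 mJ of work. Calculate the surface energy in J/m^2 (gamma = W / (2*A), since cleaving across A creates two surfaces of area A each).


Convert: A = 36.2 cm^2 = 0.00362 m^2, W = 9.13 mJ = 0.00913 J
Cleaving exposes two faces of area A, so total new surface = 2*A and gamma = W / (2*A)
gamma = 0.00913 / (2 * 0.00362)
gamma = 1.261 J/m^2

1.261


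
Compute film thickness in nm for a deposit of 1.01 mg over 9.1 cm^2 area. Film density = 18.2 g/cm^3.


Convert: m = 1.01 mg = 1.0100e-06 kg, A = 9.1 cm^2 = 9.1000e-04 m^2, rho = 18.2 g/cm^3 = 18200 kg/m^3
t = m / (A * rho)
t = 1.0100e-06 / (9.1000e-04 * 18200)
t = 6.0983e-08 m = 61.0 nm

61.0


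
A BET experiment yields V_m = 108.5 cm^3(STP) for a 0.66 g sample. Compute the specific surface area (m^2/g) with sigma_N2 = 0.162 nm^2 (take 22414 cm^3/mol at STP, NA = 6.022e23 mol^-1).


Number of moles in monolayer = V_m / 22414 = 108.5 / 22414 = 0.00484072
Number of molecules = moles * NA = 0.00484072 * 6.022e23
SA = molecules * sigma / mass
SA = (108.5 / 22414) * 6.022e23 * 0.162e-18 / 0.66
SA = 715.5 m^2/g

715.5


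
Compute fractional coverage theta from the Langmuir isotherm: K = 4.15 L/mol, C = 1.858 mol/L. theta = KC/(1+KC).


Langmuir isotherm: theta = K*C / (1 + K*C)
K*C = 4.15 * 1.858 = 7.7107
theta = 7.7107 / (1 + 7.7107) = 7.7107 / 8.7107
theta = 0.8852

0.8852


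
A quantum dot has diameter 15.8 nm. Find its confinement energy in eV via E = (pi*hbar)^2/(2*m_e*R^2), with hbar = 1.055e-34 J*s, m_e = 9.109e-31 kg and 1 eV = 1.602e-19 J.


Radius R = 15.8/2 = 7.9 nm = 7.9e-09 m
E = (pi * 1.055e-34)^2 / (2 * 9.109e-31 * (7.9e-09)^2)
E(J) = 9.66162e-22
E = E(J) / 1.602e-19 = 0.006 eV

0.006


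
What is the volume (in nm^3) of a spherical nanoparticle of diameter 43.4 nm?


Radius r = 43.4/2 = 21.7 nm
Volume V = (4/3) * pi * r^3
V = (4/3) * pi * (21.7)^3
V = 42802.37 nm^3

42802.37


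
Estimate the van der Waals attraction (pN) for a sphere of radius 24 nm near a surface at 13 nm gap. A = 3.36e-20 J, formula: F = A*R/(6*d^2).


Convert to SI: R = 24 nm = 2.4e-08 m, d = 13 nm = 1.3e-08 m
F = A * R / (6 * d^2)
F = 3.36e-20 * 2.4e-08 / (6 * (1.3e-08)^2)
F = 7.95266e-13 N = 0.795 pN

0.795


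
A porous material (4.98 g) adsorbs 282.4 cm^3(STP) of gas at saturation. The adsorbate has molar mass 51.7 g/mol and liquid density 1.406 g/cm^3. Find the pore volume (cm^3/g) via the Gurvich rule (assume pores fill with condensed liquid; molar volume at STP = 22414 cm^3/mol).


Moles adsorbed n = V_ads / 22414 = 282.4 / 22414 = 1.259927e-02 mol
Liquid volume V_liq = n * M / rho_liq = 1.259927e-02 * 51.7 / 1.406 = 0.46329 cm^3
Specific pore volume V_pore = V_liq / m_sample = 0.46329 / 4.98
V_pore = 0.093 cm^3/g

0.093


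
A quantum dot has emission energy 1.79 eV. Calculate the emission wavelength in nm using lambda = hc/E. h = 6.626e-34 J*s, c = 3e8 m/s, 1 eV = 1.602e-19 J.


Convert energy: E = 1.79 eV = 1.79 * 1.602e-19 = 2.86758e-19 J
lambda = h*c / E = 6.626e-34 * 3e8 / 2.86758e-19
lambda = 6.93198e-07 m = 693.2 nm

693.2


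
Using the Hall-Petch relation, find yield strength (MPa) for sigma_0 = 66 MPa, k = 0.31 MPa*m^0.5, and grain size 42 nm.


d = 42 nm = 4.2e-08 m
sqrt(d) = 0.000204939
Hall-Petch contribution = k / sqrt(d) = 0.31 / 0.000204939 = 1512.6 MPa
sigma = sigma_0 + k/sqrt(d) = 66 + 1512.6 = 1578.6 MPa

1578.6


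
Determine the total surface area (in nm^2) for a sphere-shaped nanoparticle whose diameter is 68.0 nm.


Radius r = 68.0/2 = 34 nm
Surface area SA = 4 * pi * r^2
SA = 4 * pi * (34)^2
SA = 14526.72 nm^2

14526.72


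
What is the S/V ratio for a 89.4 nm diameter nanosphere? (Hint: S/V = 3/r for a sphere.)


Radius r = 89.4/2 = 44.7 nm
S/V = 3 / r = 3 / 44.7
S/V = 0.0671 nm^-1

0.0671


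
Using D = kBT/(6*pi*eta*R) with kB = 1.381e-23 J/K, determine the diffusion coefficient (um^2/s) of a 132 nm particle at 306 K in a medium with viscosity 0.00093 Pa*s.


Radius R = 132/2 = 66 nm = 6.6e-08 m
D = kB*T / (6*pi*eta*R)
D = 1.381e-23 * 306 / (6 * pi * 0.00093 * 6.6e-08)
D = 3.65247e-12 m^2/s = 3.652 um^2/s

3.652


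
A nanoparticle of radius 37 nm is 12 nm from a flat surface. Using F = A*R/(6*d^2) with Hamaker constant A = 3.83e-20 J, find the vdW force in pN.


Convert to SI: R = 37 nm = 3.7e-08 m, d = 12 nm = 1.2e-08 m
F = A * R / (6 * d^2)
F = 3.83e-20 * 3.7e-08 / (6 * (1.2e-08)^2)
F = 1.64016e-12 N = 1.64 pN

1.64


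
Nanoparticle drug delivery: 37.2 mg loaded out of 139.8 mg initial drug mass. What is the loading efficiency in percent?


Drug loading efficiency = (drug loaded / drug initial) * 100
DLE = 37.2 / 139.8 * 100
DLE = 0.2661 * 100
DLE = 26.61%

26.61


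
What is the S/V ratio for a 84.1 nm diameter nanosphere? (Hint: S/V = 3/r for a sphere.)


Radius r = 84.1/2 = 42.05 nm
S/V = 3 / r = 3 / 42.05
S/V = 0.0713 nm^-1

0.0713


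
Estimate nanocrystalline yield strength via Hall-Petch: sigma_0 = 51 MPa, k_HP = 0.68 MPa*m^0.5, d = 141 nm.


d = 141 nm = 1.41e-07 m
sqrt(d) = 0.0003754997
Hall-Petch contribution = k / sqrt(d) = 0.68 / 0.0003754997 = 1810.9 MPa
sigma = sigma_0 + k/sqrt(d) = 51 + 1810.9 = 1861.9 MPa

1861.9


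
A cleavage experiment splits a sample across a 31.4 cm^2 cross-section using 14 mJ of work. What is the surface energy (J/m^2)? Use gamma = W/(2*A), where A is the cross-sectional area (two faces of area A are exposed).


Convert: A = 31.4 cm^2 = 0.00314 m^2, W = 14 mJ = 0.014 J
Cleaving exposes two faces of area A, so total new surface = 2*A and gamma = W / (2*A)
gamma = 0.014 / (2 * 0.00314)
gamma = 2.229 J/m^2

2.229


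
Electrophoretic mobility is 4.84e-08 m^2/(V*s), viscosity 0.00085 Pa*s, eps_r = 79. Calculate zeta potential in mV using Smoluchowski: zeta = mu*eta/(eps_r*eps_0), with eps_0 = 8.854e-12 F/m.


Smoluchowski equation: zeta = mu * eta / (eps_r * eps_0)
zeta = 4.84e-08 * 0.00085 / (79 * 8.854e-12)
zeta = 0.058816 V = 58.82 mV

58.82


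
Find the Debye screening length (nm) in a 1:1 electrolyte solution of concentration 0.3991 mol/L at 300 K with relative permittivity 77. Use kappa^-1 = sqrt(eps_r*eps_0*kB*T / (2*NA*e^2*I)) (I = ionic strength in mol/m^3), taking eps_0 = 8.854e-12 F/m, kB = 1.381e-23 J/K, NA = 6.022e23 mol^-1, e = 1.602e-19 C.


Ionic strength I = 0.3991 * 1^2 * 1000 = 399.1 mol/m^3
kappa^-1 = sqrt(77 * 8.854e-12 * 1.381e-23 * 300 / (2 * 6.022e23 * (1.602e-19)^2 * 399.1))
kappa^-1 = 0.479 nm

0.479


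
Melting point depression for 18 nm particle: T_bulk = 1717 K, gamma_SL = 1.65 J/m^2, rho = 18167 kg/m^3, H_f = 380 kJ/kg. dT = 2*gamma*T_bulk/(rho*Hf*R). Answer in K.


Radius R = 18/2 = 9 nm = 9e-09 m
Convert H_f = 380 kJ/kg = 380000 J/kg
dT = 2 * gamma_SL * T_bulk / (rho * H_f * R)
dT = 2 * 1.65 * 1717 / (18167 * 380000 * 9e-09)
dT = 91.2 K

91.2


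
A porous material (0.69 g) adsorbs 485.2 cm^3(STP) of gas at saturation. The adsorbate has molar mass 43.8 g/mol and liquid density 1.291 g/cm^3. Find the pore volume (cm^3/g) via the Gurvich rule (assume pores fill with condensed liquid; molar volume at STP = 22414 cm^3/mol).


Moles adsorbed n = V_ads / 22414 = 485.2 / 22414 = 2.164718e-02 mol
Liquid volume V_liq = n * M / rho_liq = 2.164718e-02 * 43.8 / 1.291 = 0.73443 cm^3
Specific pore volume V_pore = V_liq / m_sample = 0.73443 / 0.69
V_pore = 1.0644 cm^3/g

1.0644


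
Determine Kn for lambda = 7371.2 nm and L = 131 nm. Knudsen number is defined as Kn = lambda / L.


Knudsen number Kn = lambda / L
Kn = 7371.2 / 131
Kn = 56.2687

56.2687


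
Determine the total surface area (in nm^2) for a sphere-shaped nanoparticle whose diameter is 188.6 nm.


Radius r = 188.6/2 = 94.3 nm
Surface area SA = 4 * pi * r^2
SA = 4 * pi * (94.3)^2
SA = 111746.33 nm^2

111746.33


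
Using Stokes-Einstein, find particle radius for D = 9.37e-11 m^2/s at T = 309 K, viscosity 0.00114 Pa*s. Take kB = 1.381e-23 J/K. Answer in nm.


Stokes-Einstein: R = kB*T / (6*pi*eta*D)
R = 1.381e-23 * 309 / (6 * pi * 0.00114 * 9.37e-11)
R = 2.11937e-09 m = 2.12 nm

2.12


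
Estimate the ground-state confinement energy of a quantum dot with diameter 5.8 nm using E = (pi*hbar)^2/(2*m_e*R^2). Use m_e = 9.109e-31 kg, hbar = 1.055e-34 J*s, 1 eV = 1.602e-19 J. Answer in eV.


Radius R = 5.8/2 = 2.9 nm = 2.9e-09 m
E = (pi * 1.055e-34)^2 / (2 * 9.109e-31 * (2.9e-09)^2)
E(J) = 7.16982e-21
E = E(J) / 1.602e-19 = 0.0448 eV

0.0448


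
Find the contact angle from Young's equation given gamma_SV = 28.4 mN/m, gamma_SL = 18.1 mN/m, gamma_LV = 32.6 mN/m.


cos(theta) = (gamma_SV - gamma_SL) / gamma_LV
cos(theta) = (28.4 - 18.1) / 32.6
cos(theta) = 0.315951
theta = arccos(0.315951) = 71.58 degrees

71.58


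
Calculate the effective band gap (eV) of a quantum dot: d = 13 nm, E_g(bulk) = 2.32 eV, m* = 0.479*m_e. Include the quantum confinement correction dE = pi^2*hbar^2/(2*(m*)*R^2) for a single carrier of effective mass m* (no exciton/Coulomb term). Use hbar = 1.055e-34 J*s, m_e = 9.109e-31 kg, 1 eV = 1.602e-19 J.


Radius R = 13/2 nm = 6.5e-09 m
Confinement energy dE = pi^2 * hbar^2 / (2 * m_eff * m_e * R^2)
dE = pi^2 * (1.055e-34)^2 / (2 * 0.479 * 9.109e-31 * (6.5e-09)^2) J, divided by 1.602e-19 J/eV
dE = 0.0186 eV
Total band gap = E_g(bulk) + dE = 2.32 + 0.0186 = 2.3386 eV

2.3386


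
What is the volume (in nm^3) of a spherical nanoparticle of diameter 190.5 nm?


Radius r = 190.5/2 = 95.25 nm
Volume V = (4/3) * pi * r^3
V = (4/3) * pi * (95.25)^3
V = 3619791.55 nm^3

3619791.55


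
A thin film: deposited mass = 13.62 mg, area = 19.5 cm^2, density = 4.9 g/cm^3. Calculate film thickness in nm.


Convert: m = 13.62 mg = 1.3620e-05 kg, A = 19.5 cm^2 = 1.9500e-03 m^2, rho = 4.9 g/cm^3 = 4900 kg/m^3
t = m / (A * rho)
t = 1.3620e-05 / (1.9500e-03 * 4900)
t = 1.4254e-06 m = 1425.4 nm

1425.4


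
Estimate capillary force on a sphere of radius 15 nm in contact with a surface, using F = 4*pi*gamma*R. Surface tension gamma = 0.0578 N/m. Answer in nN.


Convert radius: R = 15 nm = 1.5e-08 m
F = 4 * pi * gamma * R
F = 4 * pi * 0.0578 * 1.5e-08
F = 1.0895e-08 N = 10.895 nN

10.895


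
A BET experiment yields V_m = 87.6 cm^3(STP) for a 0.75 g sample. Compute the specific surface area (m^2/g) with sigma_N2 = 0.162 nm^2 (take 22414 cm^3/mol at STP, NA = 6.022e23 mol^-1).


Number of moles in monolayer = V_m / 22414 = 87.6 / 22414 = 0.00390827
Number of molecules = moles * NA = 0.00390827 * 6.022e23
SA = molecules * sigma / mass
SA = (87.6 / 22414) * 6.022e23 * 0.162e-18 / 0.75
SA = 508.4 m^2/g

508.4


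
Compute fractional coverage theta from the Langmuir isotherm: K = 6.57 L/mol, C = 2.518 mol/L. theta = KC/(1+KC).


Langmuir isotherm: theta = K*C / (1 + K*C)
K*C = 6.57 * 2.518 = 16.54326
theta = 16.54326 / (1 + 16.54326) = 16.54326 / 17.54326
theta = 0.943

0.943


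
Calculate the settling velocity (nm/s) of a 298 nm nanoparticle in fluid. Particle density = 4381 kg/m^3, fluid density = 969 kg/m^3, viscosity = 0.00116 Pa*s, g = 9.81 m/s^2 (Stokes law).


Radius R = 298/2 nm = 1.49e-07 m
Density difference = 4381 - 969 = 3412 kg/m^3
v = 2 * R^2 * (rho_p - rho_f) * g / (9 * eta)
v = 2 * (1.49e-07)^2 * 3412 * 9.81 / (9 * 0.00116)
v = 1.42357e-07 m/s = 142.3574 nm/s

142.3574


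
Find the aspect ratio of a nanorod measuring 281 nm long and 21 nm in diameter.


Aspect ratio AR = length / diameter
AR = 281 / 21
AR = 13.38

13.38


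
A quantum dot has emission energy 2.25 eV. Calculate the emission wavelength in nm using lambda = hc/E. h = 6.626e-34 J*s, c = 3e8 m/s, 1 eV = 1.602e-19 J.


Convert energy: E = 2.25 eV = 2.25 * 1.602e-19 = 3.6045e-19 J
lambda = h*c / E = 6.626e-34 * 3e8 / 3.6045e-19
lambda = 5.51477e-07 m = 551.5 nm

551.5


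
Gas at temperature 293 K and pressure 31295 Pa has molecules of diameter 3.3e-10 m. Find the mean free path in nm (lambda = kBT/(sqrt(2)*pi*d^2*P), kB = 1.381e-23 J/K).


Mean free path: lambda = kB*T / (sqrt(2) * pi * d^2 * P)
lambda = 1.381e-23 * 293 / (sqrt(2) * pi * (3.3e-10)^2 * 31295)
lambda = 2.67235e-07 m
lambda = 267.24 nm

267.24


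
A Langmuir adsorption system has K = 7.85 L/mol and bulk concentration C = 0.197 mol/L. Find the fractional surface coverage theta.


Langmuir isotherm: theta = K*C / (1 + K*C)
K*C = 7.85 * 0.197 = 1.54645
theta = 1.54645 / (1 + 1.54645) = 1.54645 / 2.54645
theta = 0.6073

0.6073


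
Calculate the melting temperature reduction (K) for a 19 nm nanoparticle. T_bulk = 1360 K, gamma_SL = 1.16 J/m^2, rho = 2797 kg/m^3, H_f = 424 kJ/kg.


Radius R = 19/2 = 9.5 nm = 9.5e-09 m
Convert H_f = 424 kJ/kg = 424000 J/kg
dT = 2 * gamma_SL * T_bulk / (rho * H_f * R)
dT = 2 * 1.16 * 1360 / (2797 * 424000 * 9.5e-09)
dT = 280.1 K

280.1
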